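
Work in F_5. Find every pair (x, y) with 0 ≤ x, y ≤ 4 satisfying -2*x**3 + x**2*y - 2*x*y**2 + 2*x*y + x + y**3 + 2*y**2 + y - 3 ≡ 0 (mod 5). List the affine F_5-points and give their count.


Affine F_5-points: {(0, 2), (0, 3), (1, 3), (3, 2), (3, 3), (3, 4)}; count = 6.

For each of the 25 pairs (x, y) ∈ F_5², evaluate f(x, y) mod 5. Record the zeros.
  x = 0: [0↦2, 1↦1, 2↦0, 3↦0, 4↦2]  zeros at y ∈ {2, 3}
  x = 1: [0↦1, 1↦1, 2↦2, 3↦0, 4↦1]  zeros at y ∈ {3}
  x = 2: [0↦3, 1↦1, 2↦1, 3↦4, 4↦1]  zeros at y ∈ ∅
  x = 3: [0↦1, 1↦4, 2↦0, 3↦0, 4↦0]  zeros at y ∈ {2, 3, 4}
  x = 4: [0↦3, 1↦3, 2↦2, 3↦1, 4↦1]  zeros at y ∈ ∅
Collecting zeros: affine points = {(0, 2), (0, 3), (1, 3), (3, 2), (3, 3), (3, 4)}.
Total count |C(F_5)_aff| = 6.


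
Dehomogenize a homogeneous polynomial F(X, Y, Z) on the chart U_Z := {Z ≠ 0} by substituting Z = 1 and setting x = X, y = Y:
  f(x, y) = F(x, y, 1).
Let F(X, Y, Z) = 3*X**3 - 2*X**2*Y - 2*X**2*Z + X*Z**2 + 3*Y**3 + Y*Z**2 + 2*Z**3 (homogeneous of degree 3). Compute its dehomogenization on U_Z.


f(x, y) = 3*x**3 - 2*x**2*y - 2*x**2 + x + 3*y**3 + y + 2

On U_Z we set Z = 1. Each monomial c·X^i·Y^j·Z^k in F becomes c·x^i·y^j·1^k = c·x^i·y^j.
Substituting Z = 1: F(X, Y, 1) = 3*x**3 - 2*x**2*y - 2*x**2 + x + 3*y**3 + y + 2.
Note: deg(f) ≤ deg(F) = 3; strict inequality happens when F is divisible by Z (lost terms).


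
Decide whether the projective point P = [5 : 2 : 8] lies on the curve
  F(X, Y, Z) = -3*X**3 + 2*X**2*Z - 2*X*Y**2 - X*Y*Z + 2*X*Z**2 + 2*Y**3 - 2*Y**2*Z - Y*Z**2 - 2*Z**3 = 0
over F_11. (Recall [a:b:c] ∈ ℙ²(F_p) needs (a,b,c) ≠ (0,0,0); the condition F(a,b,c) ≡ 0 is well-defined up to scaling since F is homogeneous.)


F(5,2,8) ≡ 5 (mod 11); P is NOT on the curve.

Evaluate F(5, 2, 8) term-by-term (mod 11).
  -3*X**3 ↦ -3·125·1·1 = -375
  2*X**2*Z ↦ 2·25·1·8 = 400
  -2*X*Y**2 ↦ -2·5·4·1 = -40
  -X*Y*Z ↦ -1·5·2·8 = -80
  2*X*Z**2 ↦ 2·5·1·64 = 640
  2*Y**3 ↦ 2·1·8·1 = 16
  -2*Y**2*Z ↦ -2·1·4·8 = -64
  -Y*Z**2 ↦ -1·1·2·64 = -128
  -2*Z**3 ↦ -2·1·1·512 = -1024
Sum: F(5, 2, 8) = (-375) + (400) + (-40) + (-80) + (640) + (16) + (-64) + (-128) + (-1024) = -655.
Reducing mod 11: -655 ≡ 5 (mod 11).
Since F(a, b, c) ≡ 5 ≠ 0 (mod 11), P does NOT lie on the curve.


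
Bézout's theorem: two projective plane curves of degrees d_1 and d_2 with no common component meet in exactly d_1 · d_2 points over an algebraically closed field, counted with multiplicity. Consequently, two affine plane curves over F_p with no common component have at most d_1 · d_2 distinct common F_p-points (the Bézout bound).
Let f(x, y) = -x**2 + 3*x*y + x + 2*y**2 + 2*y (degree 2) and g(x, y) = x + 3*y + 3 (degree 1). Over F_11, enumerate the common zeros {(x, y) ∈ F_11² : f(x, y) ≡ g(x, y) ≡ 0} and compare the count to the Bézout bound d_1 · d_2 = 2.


Common zeros: {(0, 10), (2, 2)}; count = 2; Bézout bound = 2.

deg(f) = 2, deg(g) = 1, so Bézout bound = 2.
Scan x ∈ F_11. For each x, list the y ∈ F_11 with f(x, y) ≡ 0 and those with g(x, y) ≡ 0 (mod 11); the common zeros in that column are the intersection.
  x = 0: f ≡ 0 at y ∈ {0, 10}; g ≡ 0 at y ∈ {10}; common: {10}.
  x = 1: f ≡ 0 at y ∈ {0, 3}; g ≡ 0 at y ∈ {6}; common: ∅.
  x = 2: f ≡ 0 at y ∈ {2, 5}; g ≡ 0 at y ∈ {2}; common: {2}.
  x = 3: f ≡ 0 at y ∈ {5, 6}; g ≡ 0 at y ∈ {9}; common: ∅.
  x = 4: f ≡ 0 at y ∈ ∅; g ≡ 0 at y ∈ {5}; common: ∅.
  x = 5: f ≡ 0 at y ∈ {2, 6}; g ≡ 0 at y ∈ {1}; common: ∅.
  x = 6: f ≡ 0 at y ∈ ∅; g ≡ 0 at y ∈ {8}; common: ∅.
  x = 7: f ≡ 0 at y ∈ ∅; g ≡ 0 at y ∈ {4}; common: ∅.
  x = 8: f ≡ 0 at y ∈ ∅; g ≡ 0 at y ∈ {0}; common: ∅.
  x = 9: f ≡ 0 at y ∈ {3, 10}; g ≡ 0 at y ∈ {7}; common: ∅.
  x = 10: f ≡ 0 at y ∈ ∅; g ≡ 0 at y ∈ {3}; common: ∅.
Collecting: common zeros = {(0, 10), (2, 2)}, so the count is 2.
Comparison with the Bézout bound: 2 ≤ 2 = deg(f)·deg(g), as expected for curves with no common component (the bound is attained).


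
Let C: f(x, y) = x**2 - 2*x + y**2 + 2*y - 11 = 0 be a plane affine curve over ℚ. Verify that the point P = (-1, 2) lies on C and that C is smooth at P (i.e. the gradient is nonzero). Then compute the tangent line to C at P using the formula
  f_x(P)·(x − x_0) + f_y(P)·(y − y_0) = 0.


Tangent line at P: -4*x + 6*y - 16 = 0.

Step 1: f(-1, 2) = 0, so P lies on C.
Step 2: partial derivatives
  f_x(x, y) = 2*x - 2, f_y(x, y) = 2*y + 2.
  f_x(P) = -4, f_y(P) = 6 (gradient nonzero, so P is smooth).
Step 3: tangent line at P: -4·(x − -1) + 6·(y − 2) = 0.
Expanding: -4*x + 6*y - 16 = 0.


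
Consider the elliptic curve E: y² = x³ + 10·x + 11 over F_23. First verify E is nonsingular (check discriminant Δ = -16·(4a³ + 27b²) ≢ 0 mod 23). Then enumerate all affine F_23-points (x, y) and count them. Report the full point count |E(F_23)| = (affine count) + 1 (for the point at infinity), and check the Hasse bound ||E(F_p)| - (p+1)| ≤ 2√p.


Affine points = {(2, 4), (2, 19), (4, 0), (5, 5), (5, 18), (9, 5), (9, 18), (11, 7), (11, 16), (16, 9), (16, 14), (20, 0), (21, 11), (21, 12), (22, 0)}; affine count = 15; |E(F_23)| = 16.

Discriminant check: Δ ∝ 4a³ + 27b² = 4·10³ + 27·11² = 4·1000 + 27·121 ≡ 22 (mod 23). Nonzero ⇒ E is nonsingular.
For each x ∈ F_23, compute rhs = x³ + 10·x + 11 mod 23, then count y ∈ F_23 with y² ≡ rhs.
  x = 0: rhs = 11, matching y values: none (0 points).
  x = 1: rhs = 22, matching y values: none (0 points).
  x = 2: rhs = 16, matching y values: 4, 19 (2 points).
  x = 3: rhs = 22, matching y values: none (0 points).
  x = 4: rhs = 0, matching y values: 0 (1 points).
  x = 5: rhs = 2, matching y values: 5, 18 (2 points).
  x = 6: rhs = 11, matching y values: none (0 points).
  x = 7: rhs = 10, matching y values: none (0 points).
  x = 8: rhs = 5, matching y values: none (0 points).
  x = 9: rhs = 2, matching y values: 5, 18 (2 points).
  x = 10: rhs = 7, matching y values: none (0 points).
  x = 11: rhs = 3, matching y values: 7, 16 (2 points).
  x = 12: rhs = 19, matching y values: none (0 points).
  x = 13: rhs = 15, matching y values: none (0 points).
  x = 14: rhs = 20, matching y values: none (0 points).
  x = 15: rhs = 17, matching y values: none (0 points).
  x = 16: rhs = 12, matching y values: 9, 14 (2 points).
  x = 17: rhs = 11, matching y values: none (0 points).
  x = 18: rhs = 20, matching y values: none (0 points).
  x = 19: rhs = 22, matching y values: none (0 points).
  x = 20: rhs = 0, matching y values: 0 (1 points).
  x = 21: rhs = 6, matching y values: 11, 12 (2 points).
  x = 22: rhs = 0, matching y values: 0 (1 points).
Total affine count: 15.
Full point count |E(F_23)| = 15 + 1 = 16.
Hasse bound: |16 − (23+1)| = |-8| = 8 ≤ 2√23 ≈ 9.5917 ✓.


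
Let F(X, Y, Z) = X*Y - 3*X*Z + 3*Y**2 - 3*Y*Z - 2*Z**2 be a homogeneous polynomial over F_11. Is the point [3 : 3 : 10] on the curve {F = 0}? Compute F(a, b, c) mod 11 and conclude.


F(3,3,10) ≡ 8 (mod 11); P is NOT on the curve.

Evaluate F(3, 3, 10) term-by-term (mod 11).
  X*Y ↦ 1·3·3·1 = 9
  -3*X*Z ↦ -3·3·1·10 = -90
  3*Y**2 ↦ 3·1·9·1 = 27
  -3*Y*Z ↦ -3·1·3·10 = -90
  -2*Z**2 ↦ -2·1·1·100 = -200
Sum: F(3, 3, 10) = (9) + (-90) + (27) + (-90) + (-200) = -344.
Reducing mod 11: -344 ≡ 8 (mod 11).
Since F(a, b, c) ≡ 8 ≠ 0 (mod 11), P does NOT lie on the curve.


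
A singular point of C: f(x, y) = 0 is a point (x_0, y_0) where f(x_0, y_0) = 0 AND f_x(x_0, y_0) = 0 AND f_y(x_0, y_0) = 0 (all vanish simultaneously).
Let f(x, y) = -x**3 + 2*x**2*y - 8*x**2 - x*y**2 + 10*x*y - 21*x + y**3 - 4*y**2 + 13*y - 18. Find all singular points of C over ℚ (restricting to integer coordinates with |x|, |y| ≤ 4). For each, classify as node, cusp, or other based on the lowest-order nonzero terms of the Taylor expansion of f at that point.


Singular points: {(-2, 1)}; classification: cusp.

Compute partial derivatives:
  f_x = -3*x**2 + 4*x*y - 16*x - y**2 + 10*y - 21.
  f_y = 2*x**2 - 2*x*y + 10*x + 3*y**2 - 8*y + 13.
Scan x_0 ∈ {−4, ..., 4}. For each x_0, f_y(x_0, y) is a polynomial in y; find its integer roots y ∈ {−4, ..., 4}, then test f_x and f at those candidates.
  x = -4: f_y(-4, y) = 3*y**2 + 5; no integer root y with |y| ≤ 4.
  x = -3: f_y(-3, y) = 3*y**2 - 2*y + 1; no integer root y with |y| ≤ 4.
  x = -2: f_y(-2, y) = 3*y**2 - 4*y + 1; vanishes at y ∈ {1}. (-2, 1): f_x = 0, f = 0 — SINGULAR.
  x = -1: f_y(-1, y) = 3*y**2 - 6*y + 5; no integer root y with |y| ≤ 4.
  x = 0: f_y(0, y) = 3*y**2 - 8*y + 13; no integer root y with |y| ≤ 4.
  x = 1: f_y(1, y) = 3*y**2 - 10*y + 25; no integer root y with |y| ≤ 4.
  x = 2: f_y(2, y) = 3*y**2 - 12*y + 41; no integer root y with |y| ≤ 4.
  x = 3: f_y(3, y) = 3*y**2 - 14*y + 61; no integer root y with |y| ≤ 4.
  x = 4: f_y(4, y) = 3*y**2 - 16*y + 85; no integer root y with |y| ≤ 4.
Only singular point on the grid: (-2, 1).
Classify: substitute x = -2 + u, y = 1 + v and expand: f = -u**3 + 2*u**2*v - u*v**2 + v**3 + v**2.
No constant or linear terms (consistent with a singular point). Quadratic part: v**2. Cubic part: -u**3 + 2*u**2*v - u*v**2 + v**3.
The quadratic part v**2 is a perfect square, so there is a single (double) tangent line v = 0, i.e. y = 1. Restricting the cubic part to that line (v = 0) leaves -u**3 ≠ 0, so f is not divisible by v and the branch is v² ≈ u**3 to lowest order — this is a cusp.
Classification: cusp.


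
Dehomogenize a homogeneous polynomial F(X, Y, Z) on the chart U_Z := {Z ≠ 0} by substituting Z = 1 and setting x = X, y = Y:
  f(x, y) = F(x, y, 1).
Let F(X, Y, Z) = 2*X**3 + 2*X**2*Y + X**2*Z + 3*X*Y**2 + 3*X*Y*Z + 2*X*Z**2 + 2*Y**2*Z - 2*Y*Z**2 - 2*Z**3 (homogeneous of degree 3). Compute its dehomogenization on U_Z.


f(x, y) = 2*x**3 + 2*x**2*y + x**2 + 3*x*y**2 + 3*x*y + 2*x + 2*y**2 - 2*y - 2

On U_Z we set Z = 1. Each monomial c·X^i·Y^j·Z^k in F becomes c·x^i·y^j·1^k = c·x^i·y^j.
Substituting Z = 1: F(X, Y, 1) = 2*x**3 + 2*x**2*y + x**2 + 3*x*y**2 + 3*x*y + 2*x + 2*y**2 - 2*y - 2.
Note: deg(f) ≤ deg(F) = 3; strict inequality happens when F is divisible by Z (lost terms).


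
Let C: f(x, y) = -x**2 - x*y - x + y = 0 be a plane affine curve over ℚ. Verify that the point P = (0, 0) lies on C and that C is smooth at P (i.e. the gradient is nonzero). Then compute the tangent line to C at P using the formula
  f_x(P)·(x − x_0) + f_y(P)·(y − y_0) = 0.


Tangent line at P: -x + y = 0.

Step 1: f(0, 0) = 0, so P lies on C.
Step 2: partial derivatives
  f_x(x, y) = -2*x - y - 1, f_y(x, y) = 1 - x.
  f_x(P) = -1, f_y(P) = 1 (gradient nonzero, so P is smooth).
Step 3: tangent line at P: -1·(x − 0) + 1·(y − 0) = 0.
Expanding: -x + y = 0.


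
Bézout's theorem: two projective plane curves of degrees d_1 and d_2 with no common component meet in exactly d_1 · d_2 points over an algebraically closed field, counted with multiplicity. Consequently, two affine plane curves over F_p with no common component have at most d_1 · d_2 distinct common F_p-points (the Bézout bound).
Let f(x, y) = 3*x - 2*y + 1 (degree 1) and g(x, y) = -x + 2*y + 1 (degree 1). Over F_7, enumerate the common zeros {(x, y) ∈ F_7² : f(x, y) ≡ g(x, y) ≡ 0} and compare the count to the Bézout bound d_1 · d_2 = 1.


Common zeros: {(6, 6)}; count = 1; Bézout bound = 1.

deg(f) = 1, deg(g) = 1, so Bézout bound = 1.
Scan x ∈ F_7. For each x, list the y ∈ F_7 with f(x, y) ≡ 0 and those with g(x, y) ≡ 0 (mod 7); the common zeros in that column are the intersection.
  x = 0: f ≡ 0 at y ∈ {4}; g ≡ 0 at y ∈ {3}; common: ∅.
  x = 1: f ≡ 0 at y ∈ {2}; g ≡ 0 at y ∈ {0}; common: ∅.
  x = 2: f ≡ 0 at y ∈ {0}; g ≡ 0 at y ∈ {4}; common: ∅.
  x = 3: f ≡ 0 at y ∈ {5}; g ≡ 0 at y ∈ {1}; common: ∅.
  x = 4: f ≡ 0 at y ∈ {3}; g ≡ 0 at y ∈ {5}; common: ∅.
  x = 5: f ≡ 0 at y ∈ {1}; g ≡ 0 at y ∈ {2}; common: ∅.
  x = 6: f ≡ 0 at y ∈ {6}; g ≡ 0 at y ∈ {6}; common: {6}.
Collecting: common zeros = {(6, 6)}, so the count is 1.
Comparison with the Bézout bound: 1 ≤ 1 = deg(f)·deg(g), as expected for curves with no common component (the bound is attained).


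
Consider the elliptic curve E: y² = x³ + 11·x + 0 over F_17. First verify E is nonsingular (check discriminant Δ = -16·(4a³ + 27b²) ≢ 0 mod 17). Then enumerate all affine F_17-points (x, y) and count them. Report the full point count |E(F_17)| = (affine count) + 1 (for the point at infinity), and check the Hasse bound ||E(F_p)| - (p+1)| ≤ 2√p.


Affine points = {(0, 0), (2, 8), (2, 9), (3, 3), (3, 14), (14, 5), (14, 12), (15, 2), (15, 15)}; affine count = 9; |E(F_17)| = 10.

Discriminant check: Δ ∝ 4a³ + 27b² = 4·11³ + 27·0² = 4·1331 + 27·0 ≡ 3 (mod 17). Nonzero ⇒ E is nonsingular.
For each x ∈ F_17, compute rhs = x³ + 11·x + 0 mod 17, then count y ∈ F_17 with y² ≡ rhs.
  x = 0: rhs = 0, matching y values: 0 (1 points).
  x = 1: rhs = 12, matching y values: none (0 points).
  x = 2: rhs = 13, matching y values: 8, 9 (2 points).
  x = 3: rhs = 9, matching y values: 3, 14 (2 points).
  x = 4: rhs = 6, matching y values: none (0 points).
  x = 5: rhs = 10, matching y values: none (0 points).
  x = 6: rhs = 10, matching y values: none (0 points).
  x = 7: rhs = 12, matching y values: none (0 points).
  x = 8: rhs = 5, matching y values: none (0 points).
  x = 9: rhs = 12, matching y values: none (0 points).
  x = 10: rhs = 5, matching y values: none (0 points).
  x = 11: rhs = 7, matching y values: none (0 points).
  x = 12: rhs = 7, matching y values: none (0 points).
  x = 13: rhs = 11, matching y values: none (0 points).
  x = 14: rhs = 8, matching y values: 5, 12 (2 points).
  x = 15: rhs = 4, matching y values: 2, 15 (2 points).
  x = 16: rhs = 5, matching y values: none (0 points).
Total affine count: 9.
Full point count |E(F_17)| = 9 + 1 = 10.
Hasse bound: |10 − (17+1)| = |-8| = 8 ≤ 2√17 ≈ 8.2462 ✓.


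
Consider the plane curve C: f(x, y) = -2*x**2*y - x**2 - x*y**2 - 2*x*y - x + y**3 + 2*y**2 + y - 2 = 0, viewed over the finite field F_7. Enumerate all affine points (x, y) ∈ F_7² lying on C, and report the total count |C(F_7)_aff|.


Affine F_7-points: {(0, 4), (2, 3), (3, 0), (3, 2), (3, 6), (4, 6), (5, 2), (5, 4), (6, 5)}; count = 9.

For each of the 49 pairs (x, y) ∈ F_7², evaluate f(x, y) mod 7. Record the zeros.
  x = 0: [0↦5, 1↦2, 2↦2, 3↦4, 4↦0, 5↦3, 6↦5]  zeros at y ∈ {4}
  x = 1: [0↦3, 1↦2, 2↦2, 3↦2, 4↦1, 5↦5, 6↦6]  zeros at y ∈ ∅
  x = 2: [0↦6, 1↦3, 2↦6, 3↦0, 4↦5, 5↦6, 6↦2]  zeros at y ∈ {3}
  x = 3: [0↦0, 1↦5, 2↦0, 3↦5, 4↦5, 5↦6, 6↦0]  zeros at y ∈ {0, 2, 6}
  x = 4: [0↦6, 1↦1, 2↦5, 3↦3, 4↦1, 5↦5, 6↦0]  zeros at y ∈ {6}
  x = 5: [0↦3, 1↦5, 2↦0, 3↦1, 4↦0, 5↦3, 6↦2]  zeros at y ∈ {2, 4}
  x = 6: [0↦5, 1↦3, 2↦6, 3↦6, 4↦2, 5↦0, 6↦6]  zeros at y ∈ {5}
Collecting zeros: affine points = {(0, 4), (2, 3), (3, 0), (3, 2), (3, 6), (4, 6), (5, 2), (5, 4), (6, 5)}.
Total count |C(F_7)_aff| = 9.


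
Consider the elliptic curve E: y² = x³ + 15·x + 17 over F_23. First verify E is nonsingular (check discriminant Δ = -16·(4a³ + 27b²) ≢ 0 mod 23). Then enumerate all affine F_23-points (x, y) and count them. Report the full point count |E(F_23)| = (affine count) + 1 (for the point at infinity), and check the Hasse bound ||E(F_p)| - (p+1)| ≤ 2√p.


Affine points = {(2, 3), (2, 20), (4, 7), (4, 16), (6, 1), (6, 22), (11, 8), (11, 15), (12, 4), (12, 19), (14, 2), (14, 21), (15, 11), (15, 12), (16, 11), (16, 12), (18, 1), (18, 22), (19, 10), (19, 13), (21, 5), (21, 18), (22, 1), (22, 22)}; affine count = 24; |E(F_23)| = 25.

Discriminant check: Δ ∝ 4a³ + 27b² = 4·15³ + 27·17² = 4·3375 + 27·289 ≡ 5 (mod 23). Nonzero ⇒ E is nonsingular.
For each x ∈ F_23, compute rhs = x³ + 15·x + 17 mod 23, then count y ∈ F_23 with y² ≡ rhs.
  x = 0: rhs = 17, matching y values: none (0 points).
  x = 1: rhs = 10, matching y values: none (0 points).
  x = 2: rhs = 9, matching y values: 3, 20 (2 points).
  x = 3: rhs = 20, matching y values: none (0 points).
  x = 4: rhs = 3, matching y values: 7, 16 (2 points).
  x = 5: rhs = 10, matching y values: none (0 points).
  x = 6: rhs = 1, matching y values: 1, 22 (2 points).
  x = 7: rhs = 5, matching y values: none (0 points).
  x = 8: rhs = 5, matching y values: none (0 points).
  x = 9: rhs = 7, matching y values: none (0 points).
  x = 10: rhs = 17, matching y values: none (0 points).
  x = 11: rhs = 18, matching y values: 8, 15 (2 points).
  x = 12: rhs = 16, matching y values: 4, 19 (2 points).
  x = 13: rhs = 17, matching y values: none (0 points).
  x = 14: rhs = 4, matching y values: 2, 21 (2 points).
  x = 15: rhs = 6, matching y values: 11, 12 (2 points).
  x = 16: rhs = 6, matching y values: 11, 12 (2 points).
  x = 17: rhs = 10, matching y values: none (0 points).
  x = 18: rhs = 1, matching y values: 1, 22 (2 points).
  x = 19: rhs = 8, matching y values: 10, 13 (2 points).
  x = 20: rhs = 14, matching y values: none (0 points).
  x = 21: rhs = 2, matching y values: 5, 18 (2 points).
  x = 22: rhs = 1, matching y values: 1, 22 (2 points).
Total affine count: 24.
Full point count |E(F_23)| = 24 + 1 = 25.
Hasse bound: |25 − (23+1)| = |1| = 1 ≤ 2√23 ≈ 9.5917 ✓.


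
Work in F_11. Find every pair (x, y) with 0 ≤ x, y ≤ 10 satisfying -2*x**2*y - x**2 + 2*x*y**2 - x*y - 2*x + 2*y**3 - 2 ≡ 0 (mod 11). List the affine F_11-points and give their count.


Affine F_11-points: {(0, 1), (1, 4), (2, 6), (3, 9), (6, 5), (7, 1), (7, 7), (8, 4), (8, 6), (9, 9)}; count = 10.

For each of the 121 pairs (x, y) ∈ F_11², evaluate f(x, y) mod 11. Record the zeros.
  x = 0: [0↦9, 1↦0, 2↦3, 3↦8, 4↦5, 5↦6, 6↦1, 7↦2, 8↦10, 9↦4, 10↦7]  zeros at y ∈ {1}
  x = 1: [0↦6, 1↦7, 2↦2, 3↦3, 4↦0, 5↦5, 6↦8, 7↦10, 8↦1, 9↦4, 10↦9]  zeros at y ∈ {4}
  x = 2: [0↦1, 1↦8, 2↦2, 3↦6, 4↦10, 5↦4, 6↦0, 7↦10, 8↦2, 9↦10, 10↦2]  zeros at y ∈ {6}
  x = 3: [0↦5, 1↦3, 2↦3, 3↦6, 4↦2, 5↦3, 6↦10, 7↦2, 8↦2, 9↦0, 10↦8]  zeros at y ∈ {9}
  x = 4: [0↦7, 1↦3, 2↦5, 3↦3, 4↦9, 5↦2, 6↦5, 7↦8, 8↦1, 9↦7, 10↦5]  zeros at y ∈ ∅
  x = 5: [0↦7, 1↦8, 2↦8, 3↦8, 4↦9, 5↦1, 6↦7, 7↦6, 8↦10, 9↦9, 10↦4]  zeros at y ∈ ∅
  x = 6: [0↦5, 1↦7, 2↦1, 3↦10, 4↦2, 5↦0, 6↦5, 7↦7, 8↦7, 9↦6, 10↦5]  zeros at y ∈ {5}
  x = 7: [0↦1, 1↦0, 2↦6, 3↦9, 4↦10, 5↦10, 6↦10, 7↦0, 8↦3, 9↦9, 10↦8]  zeros at y ∈ {1, 7}
  x = 8: [0↦6, 1↦9, 2↦1, 3↦5, 4↦0, 5↦9, 6↦0, 7↦7, 8↦9, 9↦7, 10↦2]  zeros at y ∈ {4, 6}
  x = 9: [0↦9, 1↦1, 2↦8, 3↦9, 4↦5, 5↦8, 6↦8, 7↦6, 8↦3, 9↦0, 10↦9]  zeros at y ∈ {9}
  x = 10: [0↦10, 1↦9, 2↦5, 3↦10, 4↦3, 5↦7, 6↦1, 7↦8, 8↦7, 9↦10, 10↦7]  zeros at y ∈ ∅
Collecting zeros: affine points = {(0, 1), (1, 4), (2, 6), (3, 9), (6, 5), (7, 1), (7, 7), (8, 4), (8, 6), (9, 9)}.
Total count |C(F_11)_aff| = 10.


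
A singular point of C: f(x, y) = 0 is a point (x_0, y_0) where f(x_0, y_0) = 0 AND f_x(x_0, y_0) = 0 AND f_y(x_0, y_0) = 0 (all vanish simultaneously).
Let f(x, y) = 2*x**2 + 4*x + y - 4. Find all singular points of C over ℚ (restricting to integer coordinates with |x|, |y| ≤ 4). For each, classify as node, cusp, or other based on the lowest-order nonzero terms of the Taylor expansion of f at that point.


No singular points in the scanned grid; C is smooth there.

Compute partial derivatives:
  f_x = 4*x + 4.
  f_y = 1.
f_y = 1 is a nonzero constant, so f_y never vanishes: no point (x, y) can satisfy f = f_x = f_y = 0. In particular no (x, y) ∈ {−4, ..., 4}² is singular; the curve is smooth.


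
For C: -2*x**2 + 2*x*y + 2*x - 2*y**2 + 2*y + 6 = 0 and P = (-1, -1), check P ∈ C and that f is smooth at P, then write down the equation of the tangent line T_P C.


Tangent line at P: 4*x + 4*y + 8 = 0.

Step 1: f(-1, -1) = 0, so P lies on C.
Step 2: partial derivatives
  f_x(x, y) = -4*x + 2*y + 2, f_y(x, y) = 2*x - 4*y + 2.
  f_x(P) = 4, f_y(P) = 4 (gradient nonzero, so P is smooth).
Step 3: tangent line at P: 4·(x − -1) + 4·(y − -1) = 0.
Expanding: 4*x + 4*y + 8 = 0.


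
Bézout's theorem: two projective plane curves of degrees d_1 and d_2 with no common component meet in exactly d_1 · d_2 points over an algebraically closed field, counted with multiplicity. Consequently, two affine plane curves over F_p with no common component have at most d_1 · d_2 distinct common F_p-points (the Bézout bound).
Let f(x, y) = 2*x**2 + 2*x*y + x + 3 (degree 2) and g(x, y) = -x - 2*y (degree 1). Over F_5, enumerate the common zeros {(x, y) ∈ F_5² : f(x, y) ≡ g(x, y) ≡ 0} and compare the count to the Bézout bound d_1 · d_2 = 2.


Common zeros: {(1, 2), (3, 1)}; count = 2; Bézout bound = 2.

deg(f) = 2, deg(g) = 1, so Bézout bound = 2.
Scan x ∈ F_5. For each x, list the y ∈ F_5 with f(x, y) ≡ 0 and those with g(x, y) ≡ 0 (mod 5); the common zeros in that column are the intersection.
  x = 0: f ≡ 0 at y ∈ ∅; g ≡ 0 at y ∈ {0}; common: ∅.
  x = 1: f ≡ 0 at y ∈ {2}; g ≡ 0 at y ∈ {2}; common: {2}.
  x = 2: f ≡ 0 at y ∈ {3}; g ≡ 0 at y ∈ {4}; common: ∅.
  x = 3: f ≡ 0 at y ∈ {1}; g ≡ 0 at y ∈ {1}; common: {1}.
  x = 4: f ≡ 0 at y ∈ {2}; g ≡ 0 at y ∈ {3}; common: ∅.
Collecting: common zeros = {(1, 2), (3, 1)}, so the count is 2.
Comparison with the Bézout bound: 2 ≤ 2 = deg(f)·deg(g), as expected for curves with no common component (the bound is attained).


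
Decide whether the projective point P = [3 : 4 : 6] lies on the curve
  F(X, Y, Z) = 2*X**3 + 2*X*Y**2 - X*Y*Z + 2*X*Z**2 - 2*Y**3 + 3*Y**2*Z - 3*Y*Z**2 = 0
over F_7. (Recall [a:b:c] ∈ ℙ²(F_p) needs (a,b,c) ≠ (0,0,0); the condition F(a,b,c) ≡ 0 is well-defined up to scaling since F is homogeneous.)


F(3,4,6) ≡ 1 (mod 7); P is NOT on the curve.

Evaluate F(3, 4, 6) term-by-term (mod 7).
  2*X**3 ↦ 2·27·1·1 = 54
  2*X*Y**2 ↦ 2·3·16·1 = 96
  -X*Y*Z ↦ -1·3·4·6 = -72
  2*X*Z**2 ↦ 2·3·1·36 = 216
  -2*Y**3 ↦ -2·1·64·1 = -128
  3*Y**2*Z ↦ 3·1·16·6 = 288
  -3*Y*Z**2 ↦ -3·1·4·36 = -432
Sum: F(3, 4, 6) = (54) + (96) + (-72) + (216) + (-128) + (288) + (-432) = 22.
Reducing mod 7: 22 ≡ 1 (mod 7).
Since F(a, b, c) ≡ 1 ≠ 0 (mod 7), P does NOT lie on the curve.


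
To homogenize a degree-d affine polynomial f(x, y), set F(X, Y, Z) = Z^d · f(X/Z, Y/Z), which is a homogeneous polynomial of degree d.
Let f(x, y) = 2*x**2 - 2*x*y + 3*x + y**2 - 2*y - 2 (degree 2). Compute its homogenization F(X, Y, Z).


F(X, Y, Z) = 2*X**2 - 2*X*Y + 3*X*Z + Y**2 - 2*Y*Z - 2*Z**2

deg(f) = 2.
Substitute x = X/Z, y = Y/Z into f, then multiply by Z^2.
  monomial 2·x^2·y^0 ↦ 2·X^2·Y^0·Z^0.
  monomial -2·x^1·y^1 ↦ -2·X^1·Y^1·Z^0.
  monomial 3·x^1·y^0 ↦ 3·X^1·Y^0·Z^1.
  monomial 1·x^0·y^2 ↦ 1·X^0·Y^2·Z^0.
  monomial -2·x^0·y^1 ↦ -2·X^0·Y^1·Z^1.
  monomial -2·x^0·y^0 ↦ -2·X^0·Y^0·Z^2.
Collecting: F(X, Y, Z) = 2*X**2 - 2*X*Y + 3*X*Z + Y**2 - 2*Y*Z - 2*Z**2.


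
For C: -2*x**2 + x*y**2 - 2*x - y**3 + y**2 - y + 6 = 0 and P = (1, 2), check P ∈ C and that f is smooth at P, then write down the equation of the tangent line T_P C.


Tangent line at P: -2*x - 5*y + 12 = 0.

Step 1: f(1, 2) = 0, so P lies on C.
Step 2: partial derivatives
  f_x(x, y) = -4*x + y**2 - 2, f_y(x, y) = 2*x*y - 3*y**2 + 2*y - 1.
  f_x(P) = -2, f_y(P) = -5 (gradient nonzero, so P is smooth).
Step 3: tangent line at P: -2·(x − 1) + -5·(y − 2) = 0.
Expanding: -2*x - 5*y + 12 = 0.


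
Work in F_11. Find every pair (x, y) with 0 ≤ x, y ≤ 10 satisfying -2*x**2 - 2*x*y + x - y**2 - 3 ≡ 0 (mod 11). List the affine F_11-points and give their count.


Affine F_11-points: {(6, 5)}; count = 1.

For each of the 121 pairs (x, y) ∈ F_11², evaluate f(x, y) mod 11. Record the zeros.
  x = 0: [0↦8, 1↦7, 2↦4, 3↦10, 4↦3, 5↦5, 6↦5, 7↦3, 8↦10, 9↦4, 10↦7]  zeros at y ∈ ∅
  x = 1: [0↦7, 1↦4, 2↦10, 3↦3, 4↦5, 5↦5, 6↦3, 7↦10, 8↦4, 9↦7, 10↦8]  zeros at y ∈ ∅
  x = 2: [0↦2, 1↦8, 2↦1, 3↦3, 4↦3, 5↦1, 6↦8, 7↦2, 8↦5, 9↦6, 10↦5]  zeros at y ∈ ∅
  x = 3: [0↦4, 1↦8, 2↦10, 3↦10, 4↦8, 5↦4, 6↦9, 7↦1, 8↦2, 9↦1, 10↦9]  zeros at y ∈ ∅
  x = 4: [0↦2, 1↦4, 2↦4, 3↦2, 4↦9, 5↦3, 6↦6, 7↦7, 8↦6, 9↦3, 10↦9]  zeros at y ∈ ∅
  x = 5: [0↦7, 1↦7, 2↦5, 3↦1, 4↦6, 5↦9, 6↦10, 7↦9, 8↦6, 9↦1, 10↦5]  zeros at y ∈ ∅
  x = 6: [0↦8, 1↦6, 2↦2, 3↦7, 4↦10, 5↦0, 6↦10, 7↦7, 8↦2, 9↦6, 10↦8]  zeros at y ∈ {5}
  x = 7: [0↦5, 1↦1, 2↦6, 3↦9, 4↦10, 5↦9, 6↦6, 7↦1, 8↦5, 9↦7, 10↦7]  zeros at y ∈ ∅
  x = 8: [0↦9, 1↦3, 2↦6, 3↦7, 4↦6, 5↦3, 6↦9, 7↦2, 8↦4, 9↦4, 10↦2]  zeros at y ∈ ∅
  x = 9: [0↦9, 1↦1, 2↦2, 3↦1, 4↦9, 5↦4, 6↦8, 7↦10, 8↦10, 9↦8, 10↦4]  zeros at y ∈ ∅
  x = 10: [0↦5, 1↦6, 2↦5, 3↦2, 4↦8, 5↦1, 6↦3, 7↦3, 8↦1, 9↦8, 10↦2]  zeros at y ∈ ∅
Collecting zeros: affine points = {(6, 5)}.
Total count |C(F_11)_aff| = 1.


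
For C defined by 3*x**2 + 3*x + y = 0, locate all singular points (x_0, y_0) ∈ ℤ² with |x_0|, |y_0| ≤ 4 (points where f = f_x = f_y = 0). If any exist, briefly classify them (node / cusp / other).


No singular points in the scanned grid; C is smooth there.

Compute partial derivatives:
  f_x = 6*x + 3.
  f_y = 1.
f_y = 1 is a nonzero constant, so f_y never vanishes: no point (x, y) can satisfy f = f_x = f_y = 0. In particular no (x, y) ∈ {−4, ..., 4}² is singular; the curve is smooth.


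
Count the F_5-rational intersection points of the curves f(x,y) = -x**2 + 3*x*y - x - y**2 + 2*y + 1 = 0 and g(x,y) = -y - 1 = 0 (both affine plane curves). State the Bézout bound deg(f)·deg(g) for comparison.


Common zeros: ∅; count = 0; Bézout bound = 2.

deg(f) = 2, deg(g) = 1, so Bézout bound = 2.
Scan x ∈ F_5. For each x, list the y ∈ F_5 with f(x, y) ≡ 0 and those with g(x, y) ≡ 0 (mod 5); the common zeros in that column are the intersection.
  x = 0: f ≡ 0 at y ∈ ∅; g ≡ 0 at y ∈ {4}; common: ∅.
  x = 1: f ≡ 0 at y ∈ {2, 3}; g ≡ 0 at y ∈ {4}; common: ∅.
  x = 2: f ≡ 0 at y ∈ {0, 3}; g ≡ 0 at y ∈ {4}; common: ∅.
  x = 3: f ≡ 0 at y ∈ ∅; g ≡ 0 at y ∈ {4}; common: ∅.
  x = 4: f ≡ 0 at y ∈ {2}; g ≡ 0 at y ∈ {4}; common: ∅.
Collecting: common zeros = ∅, so the count is 0.
Comparison with the Bézout bound: 0 ≤ 2 = deg(f)·deg(g), as expected for curves with no common component (the affine F_5-count falls short of the bound because intersections may lie at infinity, over extension fields, or carry multiplicity).


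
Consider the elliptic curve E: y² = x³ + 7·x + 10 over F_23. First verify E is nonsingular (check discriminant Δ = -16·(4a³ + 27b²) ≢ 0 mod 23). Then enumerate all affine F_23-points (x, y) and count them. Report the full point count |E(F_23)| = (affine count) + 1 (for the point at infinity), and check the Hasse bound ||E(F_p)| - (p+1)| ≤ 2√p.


Affine points = {(1, 8), (1, 15), (2, 3), (2, 20), (3, 9), (3, 14), (5, 3), (5, 20), (8, 7), (8, 16), (14, 0), (16, 3), (16, 20), (20, 10), (20, 13), (22, 5), (22, 18)}; affine count = 17; |E(F_23)| = 18.

Discriminant check: Δ ∝ 4a³ + 27b² = 4·7³ + 27·10² = 4·343 + 27·100 ≡ 1 (mod 23). Nonzero ⇒ E is nonsingular.
For each x ∈ F_23, compute rhs = x³ + 7·x + 10 mod 23, then count y ∈ F_23 with y² ≡ rhs.
  x = 0: rhs = 10, matching y values: none (0 points).
  x = 1: rhs = 18, matching y values: 8, 15 (2 points).
  x = 2: rhs = 9, matching y values: 3, 20 (2 points).
  x = 3: rhs = 12, matching y values: 9, 14 (2 points).
  x = 4: rhs = 10, matching y values: none (0 points).
  x = 5: rhs = 9, matching y values: 3, 20 (2 points).
  x = 6: rhs = 15, matching y values: none (0 points).
  x = 7: rhs = 11, matching y values: none (0 points).
  x = 8: rhs = 3, matching y values: 7, 16 (2 points).
  x = 9: rhs = 20, matching y values: none (0 points).
  x = 10: rhs = 22, matching y values: none (0 points).
  x = 11: rhs = 15, matching y values: none (0 points).
  x = 12: rhs = 5, matching y values: none (0 points).
  x = 13: rhs = 21, matching y values: none (0 points).
  x = 14: rhs = 0, matching y values: 0 (1 points).
  x = 15: rhs = 17, matching y values: none (0 points).
  x = 16: rhs = 9, matching y values: 3, 20 (2 points).
  x = 17: rhs = 5, matching y values: none (0 points).
  x = 18: rhs = 11, matching y values: none (0 points).
  x = 19: rhs = 10, matching y values: none (0 points).
  x = 20: rhs = 8, matching y values: 10, 13 (2 points).
  x = 21: rhs = 11, matching y values: none (0 points).
  x = 22: rhs = 2, matching y values: 5, 18 (2 points).
Total affine count: 17.
Full point count |E(F_23)| = 17 + 1 = 18.
Hasse bound: |18 − (23+1)| = |-6| = 6 ≤ 2√23 ≈ 9.5917 ✓.


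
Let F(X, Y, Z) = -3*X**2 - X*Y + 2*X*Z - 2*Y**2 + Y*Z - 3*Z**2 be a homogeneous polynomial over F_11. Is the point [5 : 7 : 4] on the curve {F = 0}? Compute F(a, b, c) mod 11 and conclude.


F(5,7,4) ≡ 10 (mod 11); P is NOT on the curve.

Evaluate F(5, 7, 4) term-by-term (mod 11).
  -3*X**2 ↦ -3·25·1·1 = -75
  -X*Y ↦ -1·5·7·1 = -35
  2*X*Z ↦ 2·5·1·4 = 40
  -2*Y**2 ↦ -2·1·49·1 = -98
  Y*Z ↦ 1·1·7·4 = 28
  -3*Z**2 ↦ -3·1·1·16 = -48
Sum: F(5, 7, 4) = (-75) + (-35) + (40) + (-98) + (28) + (-48) = -188.
Reducing mod 11: -188 ≡ 10 (mod 11).
Since F(a, b, c) ≡ 10 ≠ 0 (mod 11), P does NOT lie on the curve.


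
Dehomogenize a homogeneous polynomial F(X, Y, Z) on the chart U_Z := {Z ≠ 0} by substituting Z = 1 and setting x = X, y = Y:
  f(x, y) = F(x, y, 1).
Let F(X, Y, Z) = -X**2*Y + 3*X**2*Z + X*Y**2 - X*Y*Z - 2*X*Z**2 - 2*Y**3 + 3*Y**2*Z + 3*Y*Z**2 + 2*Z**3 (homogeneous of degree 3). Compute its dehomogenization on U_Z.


f(x, y) = -x**2*y + 3*x**2 + x*y**2 - x*y - 2*x - 2*y**3 + 3*y**2 + 3*y + 2

On U_Z we set Z = 1. Each monomial c·X^i·Y^j·Z^k in F becomes c·x^i·y^j·1^k = c·x^i·y^j.
Substituting Z = 1: F(X, Y, 1) = -x**2*y + 3*x**2 + x*y**2 - x*y - 2*x - 2*y**3 + 3*y**2 + 3*y + 2.
Note: deg(f) ≤ deg(F) = 3; strict inequality happens when F is divisible by Z (lost terms).


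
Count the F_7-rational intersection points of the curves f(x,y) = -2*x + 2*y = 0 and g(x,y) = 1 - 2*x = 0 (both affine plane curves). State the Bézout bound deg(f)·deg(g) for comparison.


Common zeros: {(4, 4)}; count = 1; Bézout bound = 1.

deg(f) = 1, deg(g) = 1, so Bézout bound = 1.
Scan x ∈ F_7. For each x, list the y ∈ F_7 with f(x, y) ≡ 0 and those with g(x, y) ≡ 0 (mod 7); the common zeros in that column are the intersection.
  x = 0: f ≡ 0 at y ∈ {0}; g ≡ 0 at y ∈ ∅; common: ∅.
  x = 1: f ≡ 0 at y ∈ {1}; g ≡ 0 at y ∈ ∅; common: ∅.
  x = 2: f ≡ 0 at y ∈ {2}; g ≡ 0 at y ∈ ∅; common: ∅.
  x = 3: f ≡ 0 at y ∈ {3}; g ≡ 0 at y ∈ ∅; common: ∅.
  x = 4: f ≡ 0 at y ∈ {4}; g ≡ 0 at y ∈ {0, 1, 2, 3, 4, 5, 6}; common: {4}.
  x = 5: f ≡ 0 at y ∈ {5}; g ≡ 0 at y ∈ ∅; common: ∅.
  x = 6: f ≡ 0 at y ∈ {6}; g ≡ 0 at y ∈ ∅; common: ∅.
Collecting: common zeros = {(4, 4)}, so the count is 1.
Comparison with the Bézout bound: 1 ≤ 1 = deg(f)·deg(g), as expected for curves with no common component (the bound is attained).


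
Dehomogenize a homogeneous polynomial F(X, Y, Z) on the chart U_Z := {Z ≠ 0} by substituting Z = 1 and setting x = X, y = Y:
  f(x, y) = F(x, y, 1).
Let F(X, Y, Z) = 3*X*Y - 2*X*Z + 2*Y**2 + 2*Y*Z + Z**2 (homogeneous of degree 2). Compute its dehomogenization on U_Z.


f(x, y) = 3*x*y - 2*x + 2*y**2 + 2*y + 1

On U_Z we set Z = 1. Each monomial c·X^i·Y^j·Z^k in F becomes c·x^i·y^j·1^k = c·x^i·y^j.
Substituting Z = 1: F(X, Y, 1) = 3*x*y - 2*x + 2*y**2 + 2*y + 1.
Note: deg(f) ≤ deg(F) = 2; strict inequality happens when F is divisible by Z (lost terms).


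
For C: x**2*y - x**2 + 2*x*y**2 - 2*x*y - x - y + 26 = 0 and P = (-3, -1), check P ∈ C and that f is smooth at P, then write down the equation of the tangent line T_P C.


Tangent line at P: 15*x + 26*y + 71 = 0.

Step 1: f(-3, -1) = 0, so P lies on C.
Step 2: partial derivatives
  f_x(x, y) = 2*x*y - 2*x + 2*y**2 - 2*y - 1, f_y(x, y) = x**2 + 4*x*y - 2*x - 1.
  f_x(P) = 15, f_y(P) = 26 (gradient nonzero, so P is smooth).
Step 3: tangent line at P: 15·(x − -3) + 26·(y − -1) = 0.
Expanding: 15*x + 26*y + 71 = 0.


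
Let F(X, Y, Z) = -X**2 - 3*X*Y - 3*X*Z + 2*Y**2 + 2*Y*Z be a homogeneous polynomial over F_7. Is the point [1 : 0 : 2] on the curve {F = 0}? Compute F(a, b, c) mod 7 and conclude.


F(1,0,2) ≡ 0 (mod 7); P is on the curve.

Evaluate F(1, 0, 2) term-by-term (mod 7).
  -X**2 ↦ -1·1·1·1 = -1
  -3*X*Y ↦ -3·1·0·1 = 0
  -3*X*Z ↦ -3·1·1·2 = -6
  2*Y**2 ↦ 2·1·0·1 = 0
  2*Y*Z ↦ 2·1·0·2 = 0
Sum: F(1, 0, 2) = (-1) + (0) + (-6) + (0) + (0) = -7.
Reducing mod 7: -7 ≡ 0 (mod 7).
Since F(a, b, c) ≡ 0 (mod 7), P lies on the curve.


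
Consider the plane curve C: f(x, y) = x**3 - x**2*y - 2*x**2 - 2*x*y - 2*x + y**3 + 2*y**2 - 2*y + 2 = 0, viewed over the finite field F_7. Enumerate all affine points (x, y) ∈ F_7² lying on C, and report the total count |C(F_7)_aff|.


Affine F_7-points: {(0, 2), (4, 3), (5, 6)}; count = 3.

For each of the 49 pairs (x, y) ∈ F_7², evaluate f(x, y) mod 7. Record the zeros.
  x = 0: [0↦2, 1↦3, 2↦0, 3↦6, 4↦6, 5↦6, 6↦5]  zeros at y ∈ {2}
  x = 1: [0↦6, 1↦4, 2↦5, 3↦1, 4↦5, 5↦2, 6↦5]  zeros at y ∈ ∅
  x = 2: [0↦5, 1↦5, 2↦1, 3↦6, 4↦5, 5↦4, 6↦2]  zeros at y ∈ ∅
  x = 3: [0↦5, 1↦5, 2↦1, 3↦6, 4↦5, 5↦4, 6↦2]  zeros at y ∈ ∅
  x = 4: [0↦5, 1↦3, 2↦4, 3↦0, 4↦4, 5↦1, 6↦4]  zeros at y ∈ {3}
  x = 5: [0↦4, 1↦5, 2↦2, 3↦1, 4↦1, 5↦1, 6↦0]  zeros at y ∈ {6}
  x = 6: [0↦1, 1↦3, 2↦1, 3↦1, 4↦2, 5↦3, 6↦3]  zeros at y ∈ ∅
Collecting zeros: affine points = {(0, 2), (4, 3), (5, 6)}.
Total count |C(F_7)_aff| = 3.


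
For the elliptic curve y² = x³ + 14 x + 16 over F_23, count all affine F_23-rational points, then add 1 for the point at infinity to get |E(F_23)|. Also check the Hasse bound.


Affine points = {(0, 4), (0, 19), (1, 10), (1, 13), (2, 11), (2, 12), (3, 4), (3, 19), (5, 2), (5, 21), (10, 11), (10, 12), (11, 11), (11, 12), (12, 7), (12, 16), (13, 7), (13, 16), (14, 9), (14, 14), (15, 6), (15, 17), (16, 9), (16, 14), (20, 4), (20, 19), (21, 7), (21, 16), (22, 1), (22, 22)}; affine count = 30; |E(F_23)| = 31.

Discriminant check: Δ ∝ 4a³ + 27b² = 4·14³ + 27·16² = 4·2744 + 27·256 ≡ 17 (mod 23). Nonzero ⇒ E is nonsingular.
For each x ∈ F_23, compute rhs = x³ + 14·x + 16 mod 23, then count y ∈ F_23 with y² ≡ rhs.
  x = 0: rhs = 16, matching y values: 4, 19 (2 points).
  x = 1: rhs = 8, matching y values: 10, 13 (2 points).
  x = 2: rhs = 6, matching y values: 11, 12 (2 points).
  x = 3: rhs = 16, matching y values: 4, 19 (2 points).
  x = 4: rhs = 21, matching y values: none (0 points).
  x = 5: rhs = 4, matching y values: 2, 21 (2 points).
  x = 6: rhs = 17, matching y values: none (0 points).
  x = 7: rhs = 20, matching y values: none (0 points).
  x = 8: rhs = 19, matching y values: none (0 points).
  x = 9: rhs = 20, matching y values: none (0 points).
  x = 10: rhs = 6, matching y values: 11, 12 (2 points).
  x = 11: rhs = 6, matching y values: 11, 12 (2 points).
  x = 12: rhs = 3, matching y values: 7, 16 (2 points).
  x = 13: rhs = 3, matching y values: 7, 16 (2 points).
  x = 14: rhs = 12, matching y values: 9, 14 (2 points).
  x = 15: rhs = 13, matching y values: 6, 17 (2 points).
  x = 16: rhs = 12, matching y values: 9, 14 (2 points).
  x = 17: rhs = 15, matching y values: none (0 points).
  x = 18: rhs = 5, matching y values: none (0 points).
  x = 19: rhs = 11, matching y values: none (0 points).
  x = 20: rhs = 16, matching y values: 4, 19 (2 points).
  x = 21: rhs = 3, matching y values: 7, 16 (2 points).
  x = 22: rhs = 1, matching y values: 1, 22 (2 points).
Total affine count: 30.
Full point count |E(F_23)| = 30 + 1 = 31.
Hasse bound: |31 − (23+1)| = |7| = 7 ≤ 2√23 ≈ 9.5917 ✓.


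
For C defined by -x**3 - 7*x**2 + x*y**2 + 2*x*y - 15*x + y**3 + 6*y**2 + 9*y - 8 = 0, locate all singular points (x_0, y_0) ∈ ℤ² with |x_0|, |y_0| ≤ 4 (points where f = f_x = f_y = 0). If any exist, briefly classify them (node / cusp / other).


Singular points: {(-2, -1)}; classification: node.

Compute partial derivatives:
  f_x = -3*x**2 - 14*x + y**2 + 2*y - 15.
  f_y = 2*x*y + 2*x + 3*y**2 + 12*y + 9.
Scan x_0 ∈ {−4, ..., 4}. For each x_0, f_y(x_0, y) is a polynomial in y; find its integer roots y ∈ {−4, ..., 4}, then test f_x and f at those candidates.
  x = -4: f_y(-4, y) = 3*y**2 + 4*y + 1; vanishes at y ∈ {-1}. (-4, -1): f_x = -8 ≠ 0.
  x = -3: f_y(-3, y) = 3*y**2 + 6*y + 3; vanishes at y ∈ {-1}. (-3, -1): f_x = -1 ≠ 0.
  x = -2: f_y(-2, y) = 3*y**2 + 8*y + 5; vanishes at y ∈ {-1}. (-2, -1): f_x = 0, f = 0 — SINGULAR.
  x = -1: f_y(-1, y) = 3*y**2 + 10*y + 7; vanishes at y ∈ {-1}. (-1, -1): f_x = -5 ≠ 0.
  x = 0: f_y(0, y) = 3*y**2 + 12*y + 9; vanishes at y ∈ {-3, -1}. (0, -3): f_x = -12 ≠ 0; (0, -1): f_x = -16 ≠ 0.
  x = 1: f_y(1, y) = 3*y**2 + 14*y + 11; vanishes at y ∈ {-1}. (1, -1): f_x = -33 ≠ 0.
  x = 2: f_y(2, y) = 3*y**2 + 16*y + 13; vanishes at y ∈ {-1}. (2, -1): f_x = -56 ≠ 0.
  x = 3: f_y(3, y) = 3*y**2 + 18*y + 15; vanishes at y ∈ {-1}. (3, -1): f_x = -85 ≠ 0.
  x = 4: f_y(4, y) = 3*y**2 + 20*y + 17; vanishes at y ∈ {-1}. (4, -1): f_x = -120 ≠ 0.
Only singular point on the grid: (-2, -1).
Classify: substitute x = -2 + u, y = -1 + v and expand: f = -u**3 - u**2 + u*v**2 + v**3 + v**2.
No constant or linear terms (consistent with a singular point). Quadratic part: -u**2 + v**2. Cubic part: -u**3 + u*v**2 + v**3.
The quadratic part v**2 - u**2 = (v − u)(v + u) splits into two distinct linear factors, so there are two distinct tangent lines y − -1 = ±(x − -2) — this is a node (ordinary double point).
Classification: node.


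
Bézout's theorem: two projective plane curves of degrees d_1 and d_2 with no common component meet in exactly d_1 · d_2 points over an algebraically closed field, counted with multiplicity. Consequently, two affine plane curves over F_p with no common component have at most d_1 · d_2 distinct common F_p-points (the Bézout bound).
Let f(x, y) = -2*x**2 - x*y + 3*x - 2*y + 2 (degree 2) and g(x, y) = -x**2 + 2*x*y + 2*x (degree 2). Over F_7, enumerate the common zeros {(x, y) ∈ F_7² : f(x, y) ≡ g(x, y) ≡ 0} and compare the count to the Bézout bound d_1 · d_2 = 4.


Common zeros: {(0, 1), (2, 0)}; count = 2; Bézout bound = 4.

deg(f) = 2, deg(g) = 2, so Bézout bound = 4.
Scan x ∈ F_7. For each x, list the y ∈ F_7 with f(x, y) ≡ 0 and those with g(x, y) ≡ 0 (mod 7); the common zeros in that column are the intersection.
  x = 0: f ≡ 0 at y ∈ {1}; g ≡ 0 at y ∈ {0, 1, 2, 3, 4, 5, 6}; common: {1}.
  x = 1: f ≡ 0 at y ∈ {1}; g ≡ 0 at y ∈ {3}; common: ∅.
  x = 2: f ≡ 0 at y ∈ {0}; g ≡ 0 at y ∈ {0}; common: {0}.
  x = 3: f ≡ 0 at y ∈ {0}; g ≡ 0 at y ∈ {4}; common: ∅.
  x = 4: f ≡ 0 at y ∈ {4}; g ≡ 0 at y ∈ {1}; common: ∅.
  x = 5: f ≡ 0 at y ∈ ∅; g ≡ 0 at y ∈ {5}; common: ∅.
  x = 6: f ≡ 0 at y ∈ {4}; g ≡ 0 at y ∈ {2}; common: ∅.
Collecting: common zeros = {(0, 1), (2, 0)}, so the count is 2.
Comparison with the Bézout bound: 2 ≤ 4 = deg(f)·deg(g), as expected for curves with no common component (the affine F_7-count falls short of the bound because intersections may lie at infinity, over extension fields, or carry multiplicity).


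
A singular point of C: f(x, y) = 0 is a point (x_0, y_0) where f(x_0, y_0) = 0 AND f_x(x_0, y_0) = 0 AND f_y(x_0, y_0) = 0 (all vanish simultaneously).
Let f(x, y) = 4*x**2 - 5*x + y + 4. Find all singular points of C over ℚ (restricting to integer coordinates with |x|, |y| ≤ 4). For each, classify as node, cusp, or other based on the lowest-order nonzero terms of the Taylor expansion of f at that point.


No singular points in the scanned grid; C is smooth there.

Compute partial derivatives:
  f_x = 8*x - 5.
  f_y = 1.
f_y = 1 is a nonzero constant, so f_y never vanishes: no point (x, y) can satisfy f = f_x = f_y = 0. In particular no (x, y) ∈ {−4, ..., 4}² is singular; the curve is smooth.
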